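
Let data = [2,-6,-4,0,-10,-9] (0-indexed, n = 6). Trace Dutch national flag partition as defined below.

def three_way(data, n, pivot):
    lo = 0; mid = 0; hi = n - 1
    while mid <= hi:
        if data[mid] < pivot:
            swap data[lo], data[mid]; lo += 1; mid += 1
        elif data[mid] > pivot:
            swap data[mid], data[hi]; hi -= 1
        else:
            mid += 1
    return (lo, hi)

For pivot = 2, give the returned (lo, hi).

(5, 5)

lo=0 mid=0 hi=5
2=2: mid=1
-6<2: swap(0,1), lo=1 mid=2 ⇒ [-6,2,-4,0,-10,-9]
-4<2: swap(1,2), lo=2 mid=3 ⇒ [-6,-4,2,0,-10,-9]
0<2: swap(2,3), lo=3 mid=4 ⇒ [-6,-4,0,2,-10,-9]
-10<2: swap(3,4), lo=4 mid=5 ⇒ [-6,-4,0,-10,2,-9]
-9<2: swap(4,5), lo=5 mid=6 ⇒ [-6,-4,0,-10,-9,2]
done. lo=5 hi=5; data=[-6,-4,0,-10,-9,2]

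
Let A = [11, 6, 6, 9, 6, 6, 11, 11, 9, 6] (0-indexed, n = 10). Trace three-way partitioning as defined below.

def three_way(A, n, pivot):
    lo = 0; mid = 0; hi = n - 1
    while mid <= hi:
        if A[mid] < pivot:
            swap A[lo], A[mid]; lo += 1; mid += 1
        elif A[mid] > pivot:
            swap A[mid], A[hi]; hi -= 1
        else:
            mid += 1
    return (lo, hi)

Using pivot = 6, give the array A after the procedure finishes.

[6, 6, 6, 6, 6, 11, 11, 9, 9, 11]

lo=0 mid=0 hi=9
11>6: swap(0,9), hi=8 ⇒ [6, 6, 6, 9, 6, 6, 11, 11, 9, 11]
6=6: mid=1
6=6: mid=2
6=6: mid=3
9>6: swap(3,8), hi=7 ⇒ [6, 6, 6, 9, 6, 6, 11, 11, 9, 11]
9>6: swap(3,7), hi=6 ⇒ [6, 6, 6, 11, 6, 6, 11, 9, 9, 11]
11>6: swap(3,6), hi=5 ⇒ [6, 6, 6, 11, 6, 6, 11, 9, 9, 11]
11>6: swap(3,5), hi=4 ⇒ [6, 6, 6, 6, 6, 11, 11, 9, 9, 11]
6=6: mid=4
6=6: mid=5
done. lo=0 hi=4; A=[6, 6, 6, 6, 6, 11, 11, 9, 9, 11]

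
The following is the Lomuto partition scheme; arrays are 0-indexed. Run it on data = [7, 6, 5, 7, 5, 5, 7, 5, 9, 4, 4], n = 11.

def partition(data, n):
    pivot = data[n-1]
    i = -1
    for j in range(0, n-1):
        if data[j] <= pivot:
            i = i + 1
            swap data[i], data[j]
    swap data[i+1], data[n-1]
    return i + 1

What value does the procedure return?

pivot = data[10] = 4; i = -1
j=0: data[0]=7 > 4 → no swap
j=1: data[1]=6 > 4 → no swap
j=2: data[2]=5 > 4 → no swap
j=3: data[3]=7 > 4 → no swap
j=4: data[4]=5 > 4 → no swap
j=5: data[5]=5 > 4 → no swap
j=6: data[6]=7 > 4 → no swap
j=7: data[7]=5 > 4 → no swap
j=8: data[8]=9 > 4 → no swap
j=9: data[9]=4 ≤ 4 → i=0, swap data[0],data[9] → [4, 6, 5, 7, 5, 5, 7, 5, 9, 7, 4]
final swap data[1],data[10] → [4, 4, 5, 7, 5, 5, 7, 5, 9, 7, 6]; return 1

1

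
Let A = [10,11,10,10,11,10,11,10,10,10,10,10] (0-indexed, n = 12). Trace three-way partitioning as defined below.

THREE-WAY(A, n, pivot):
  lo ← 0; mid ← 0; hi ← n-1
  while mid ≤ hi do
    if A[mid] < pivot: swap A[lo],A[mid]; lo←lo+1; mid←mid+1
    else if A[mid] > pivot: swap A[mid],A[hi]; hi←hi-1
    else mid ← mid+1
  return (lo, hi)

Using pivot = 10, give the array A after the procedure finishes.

[10,10,10,10,10,10,10,10,10,11,11,11]

pivot = 10; lo=0, mid=0, hi=11
A[mid]=10=10: mid=1
A[mid]=11>10: swap A[1],A[11]; hi=10 → [10,10,10,10,11,10,11,10,10,10,10,11]
A[mid]=10=10: mid=2
A[mid]=10=10: mid=3
A[mid]=10=10: mid=4
A[mid]=11>10: swap A[4],A[10]; hi=9 → [10,10,10,10,10,10,11,10,10,10,11,11]
A[mid]=10=10: mid=5
A[mid]=10=10: mid=6
A[mid]=11>10: swap A[6],A[9]; hi=8 → [10,10,10,10,10,10,10,10,10,11,11,11]
A[mid]=10=10: mid=7
A[mid]=10=10: mid=8
A[mid]=10=10: mid=9
end: lo=0, hi=8; A = [10,10,10,10,10,10,10,10,10,11,11,11]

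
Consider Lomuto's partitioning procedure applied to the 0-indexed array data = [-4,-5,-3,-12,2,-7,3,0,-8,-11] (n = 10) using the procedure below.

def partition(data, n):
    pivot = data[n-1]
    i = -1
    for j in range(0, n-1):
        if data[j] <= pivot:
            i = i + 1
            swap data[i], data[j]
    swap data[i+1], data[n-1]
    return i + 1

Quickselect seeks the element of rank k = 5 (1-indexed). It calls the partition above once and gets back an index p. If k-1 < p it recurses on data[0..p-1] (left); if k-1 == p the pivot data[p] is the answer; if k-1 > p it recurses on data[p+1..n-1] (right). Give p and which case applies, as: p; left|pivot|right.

1; right

pivot=-11, i=-1
j=0: -4>-11, skip
j=1: -5>-11, skip
j=2: -3>-11, skip
j=3: -12≤-11, i=0, swap(0,3) ⇒ [-12,-5,-3,-4,2,-7,3,0,-8,-11]
j=4: 2>-11, skip
j=5: -7>-11, skip
j=6: 3>-11, skip
j=7: 0>-11, skip
j=8: -8>-11, skip
swap(1,9) ⇒ [-12,-11,-3,-4,2,-7,3,0,-8,-5]; return 1
p = 1; k-1 = 4 > 1 ⇒ right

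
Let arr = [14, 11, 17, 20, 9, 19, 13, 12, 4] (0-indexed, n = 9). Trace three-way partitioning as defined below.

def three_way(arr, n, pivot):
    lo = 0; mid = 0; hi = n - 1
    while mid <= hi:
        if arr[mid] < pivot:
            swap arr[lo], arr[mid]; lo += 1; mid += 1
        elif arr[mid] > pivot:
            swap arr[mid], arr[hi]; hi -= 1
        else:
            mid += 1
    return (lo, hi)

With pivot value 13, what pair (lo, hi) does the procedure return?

(4, 4)

lo=0 mid=0 hi=8
14>13: swap(0,8), hi=7 ⇒ [4, 11, 17, 20, 9, 19, 13, 12, 14]
4<13: swap(0,0), lo=1 mid=1 ⇒ [4, 11, 17, 20, 9, 19, 13, 12, 14]
11<13: swap(1,1), lo=2 mid=2 ⇒ [4, 11, 17, 20, 9, 19, 13, 12, 14]
17>13: swap(2,7), hi=6 ⇒ [4, 11, 12, 20, 9, 19, 13, 17, 14]
12<13: swap(2,2), lo=3 mid=3 ⇒ [4, 11, 12, 20, 9, 19, 13, 17, 14]
20>13: swap(3,6), hi=5 ⇒ [4, 11, 12, 13, 9, 19, 20, 17, 14]
13=13: mid=4
9<13: swap(3,4), lo=4 mid=5 ⇒ [4, 11, 12, 9, 13, 19, 20, 17, 14]
19>13: swap(5,5), hi=4 ⇒ [4, 11, 12, 9, 13, 19, 20, 17, 14]
done. lo=4 hi=4; arr=[4, 11, 12, 9, 13, 19, 20, 17, 14]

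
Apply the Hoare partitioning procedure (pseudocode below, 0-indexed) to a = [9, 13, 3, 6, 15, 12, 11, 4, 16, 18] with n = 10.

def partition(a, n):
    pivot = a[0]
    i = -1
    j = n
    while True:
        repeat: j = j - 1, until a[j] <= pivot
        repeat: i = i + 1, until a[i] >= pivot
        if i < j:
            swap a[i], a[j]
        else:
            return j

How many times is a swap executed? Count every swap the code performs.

2

pivot = a[0] = 9; i = -1, j = 10
j→7 (a[7]=4≤9), i→0 (a[0]=9≥9); i<j, swap → [4, 13, 3, 6, 15, 12, 11, 9, 16, 18]
j→3 (a[3]=6≤9), i→1 (a[1]=13≥9); i<j, swap → [4, 6, 3, 13, 15, 12, 11, 9, 16, 18]
j→2, i→3; i≥j, return j=2. a = [4, 6, 3, 13, 15, 12, 11, 9, 16, 18]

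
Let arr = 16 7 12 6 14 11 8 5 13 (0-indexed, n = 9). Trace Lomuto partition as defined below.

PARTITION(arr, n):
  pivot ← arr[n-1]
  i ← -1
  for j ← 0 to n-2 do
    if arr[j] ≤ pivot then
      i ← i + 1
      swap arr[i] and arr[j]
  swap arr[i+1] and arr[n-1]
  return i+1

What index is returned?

6

pivot = arr[8] = 13; i = -1
j=0: arr[0]=16 > 13 → no swap
j=1: arr[1]=7 ≤ 13 → i=0, swap arr[0],arr[1] → 7 16 12 6 14 11 8 5 13
j=2: arr[2]=12 ≤ 13 → i=1, swap arr[1],arr[2] → 7 12 16 6 14 11 8 5 13
j=3: arr[3]=6 ≤ 13 → i=2, swap arr[2],arr[3] → 7 12 6 16 14 11 8 5 13
j=4: arr[4]=14 > 13 → no swap
j=5: arr[5]=11 ≤ 13 → i=3, swap arr[3],arr[5] → 7 12 6 11 14 16 8 5 13
j=6: arr[6]=8 ≤ 13 → i=4, swap arr[4],arr[6] → 7 12 6 11 8 16 14 5 13
j=7: arr[7]=5 ≤ 13 → i=5, swap arr[5],arr[7] → 7 12 6 11 8 5 14 16 13
final swap arr[6],arr[8] → 7 12 6 11 8 5 13 16 14; return 6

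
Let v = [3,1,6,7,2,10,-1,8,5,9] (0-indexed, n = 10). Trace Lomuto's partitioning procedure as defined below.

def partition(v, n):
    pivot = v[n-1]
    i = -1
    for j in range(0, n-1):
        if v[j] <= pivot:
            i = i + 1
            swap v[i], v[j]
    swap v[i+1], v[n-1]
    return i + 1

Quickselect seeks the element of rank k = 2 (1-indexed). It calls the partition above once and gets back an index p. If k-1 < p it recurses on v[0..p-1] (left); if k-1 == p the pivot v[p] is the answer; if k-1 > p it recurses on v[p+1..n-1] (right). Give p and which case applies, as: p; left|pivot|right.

8; left

pivot=9, i=-1
j=0: 3≤9, i=0, swap(0,0) ⇒ [3,1,6,7,2,10,-1,8,5,9]
j=1: 1≤9, i=1, swap(1,1) ⇒ [3,1,6,7,2,10,-1,8,5,9]
j=2: 6≤9, i=2, swap(2,2) ⇒ [3,1,6,7,2,10,-1,8,5,9]
j=3: 7≤9, i=3, swap(3,3) ⇒ [3,1,6,7,2,10,-1,8,5,9]
j=4: 2≤9, i=4, swap(4,4) ⇒ [3,1,6,7,2,10,-1,8,5,9]
j=5: 10>9, skip
j=6: -1≤9, i=5, swap(5,6) ⇒ [3,1,6,7,2,-1,10,8,5,9]
j=7: 8≤9, i=6, swap(6,7) ⇒ [3,1,6,7,2,-1,8,10,5,9]
j=8: 5≤9, i=7, swap(7,8) ⇒ [3,1,6,7,2,-1,8,5,10,9]
swap(8,9) ⇒ [3,1,6,7,2,-1,8,5,9,10]; return 8
p = 8; k-1 = 1 < 8 ⇒ left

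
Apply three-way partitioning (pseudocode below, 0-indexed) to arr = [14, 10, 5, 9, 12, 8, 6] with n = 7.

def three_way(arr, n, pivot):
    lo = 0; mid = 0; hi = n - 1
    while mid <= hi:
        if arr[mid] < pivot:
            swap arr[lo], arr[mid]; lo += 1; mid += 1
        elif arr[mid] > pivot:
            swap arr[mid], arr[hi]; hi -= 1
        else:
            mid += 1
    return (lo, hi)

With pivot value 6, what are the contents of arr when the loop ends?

pivot = 6; lo=0, mid=0, hi=6
arr[mid]=14>6: swap arr[0],arr[6]; hi=5 → [6, 10, 5, 9, 12, 8, 14]
arr[mid]=6=6: mid=1
arr[mid]=10>6: swap arr[1],arr[5]; hi=4 → [6, 8, 5, 9, 12, 10, 14]
arr[mid]=8>6: swap arr[1],arr[4]; hi=3 → [6, 12, 5, 9, 8, 10, 14]
arr[mid]=12>6: swap arr[1],arr[3]; hi=2 → [6, 9, 5, 12, 8, 10, 14]
arr[mid]=9>6: swap arr[1],arr[2]; hi=1 → [6, 5, 9, 12, 8, 10, 14]
arr[mid]=5<6: swap arr[0],arr[1]; lo=1,mid=2 → [5, 6, 9, 12, 8, 10, 14]
end: lo=1, hi=1; arr = [5, 6, 9, 12, 8, 10, 14]

[5, 6, 9, 12, 8, 10, 14]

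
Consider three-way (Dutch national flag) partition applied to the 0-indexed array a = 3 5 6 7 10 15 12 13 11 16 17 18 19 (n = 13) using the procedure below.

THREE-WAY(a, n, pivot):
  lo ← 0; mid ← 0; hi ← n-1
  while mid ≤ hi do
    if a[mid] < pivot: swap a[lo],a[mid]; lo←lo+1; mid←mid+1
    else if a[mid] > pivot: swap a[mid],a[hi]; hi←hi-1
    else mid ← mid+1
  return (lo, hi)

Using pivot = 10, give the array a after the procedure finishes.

pivot = 10; lo=0, mid=0, hi=12
a[mid]=3<10: swap a[0],a[0]; lo=1,mid=1 → 3 5 6 7 10 15 12 13 11 16 17 18 19
a[mid]=5<10: swap a[1],a[1]; lo=2,mid=2 → 3 5 6 7 10 15 12 13 11 16 17 18 19
a[mid]=6<10: swap a[2],a[2]; lo=3,mid=3 → 3 5 6 7 10 15 12 13 11 16 17 18 19
a[mid]=7<10: swap a[3],a[3]; lo=4,mid=4 → 3 5 6 7 10 15 12 13 11 16 17 18 19
a[mid]=10=10: mid=5
a[mid]=15>10: swap a[5],a[12]; hi=11 → 3 5 6 7 10 19 12 13 11 16 17 18 15
a[mid]=19>10: swap a[5],a[11]; hi=10 → 3 5 6 7 10 18 12 13 11 16 17 19 15
a[mid]=18>10: swap a[5],a[10]; hi=9 → 3 5 6 7 10 17 12 13 11 16 18 19 15
a[mid]=17>10: swap a[5],a[9]; hi=8 → 3 5 6 7 10 16 12 13 11 17 18 19 15
a[mid]=16>10: swap a[5],a[8]; hi=7 → 3 5 6 7 10 11 12 13 16 17 18 19 15
a[mid]=11>10: swap a[5],a[7]; hi=6 → 3 5 6 7 10 13 12 11 16 17 18 19 15
a[mid]=13>10: swap a[5],a[6]; hi=5 → 3 5 6 7 10 12 13 11 16 17 18 19 15
a[mid]=12>10: swap a[5],a[5]; hi=4 → 3 5 6 7 10 12 13 11 16 17 18 19 15
end: lo=4, hi=4; a = 3 5 6 7 10 12 13 11 16 17 18 19 15

3 5 6 7 10 12 13 11 16 17 18 19 15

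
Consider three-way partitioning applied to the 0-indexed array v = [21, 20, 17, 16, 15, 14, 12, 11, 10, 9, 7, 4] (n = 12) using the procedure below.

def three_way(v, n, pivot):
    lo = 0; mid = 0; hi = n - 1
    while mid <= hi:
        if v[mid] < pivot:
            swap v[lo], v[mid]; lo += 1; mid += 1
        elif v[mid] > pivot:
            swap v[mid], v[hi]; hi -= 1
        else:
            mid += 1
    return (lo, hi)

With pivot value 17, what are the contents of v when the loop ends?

[4, 7, 16, 15, 14, 12, 11, 10, 9, 17, 20, 21]

pivot = 17; lo=0, mid=0, hi=11
v[mid]=21>17: swap v[0],v[11]; hi=10 → [4, 20, 17, 16, 15, 14, 12, 11, 10, 9, 7, 21]
v[mid]=4<17: swap v[0],v[0]; lo=1,mid=1 → [4, 20, 17, 16, 15, 14, 12, 11, 10, 9, 7, 21]
v[mid]=20>17: swap v[1],v[10]; hi=9 → [4, 7, 17, 16, 15, 14, 12, 11, 10, 9, 20, 21]
v[mid]=7<17: swap v[1],v[1]; lo=2,mid=2 → [4, 7, 17, 16, 15, 14, 12, 11, 10, 9, 20, 21]
v[mid]=17=17: mid=3
v[mid]=16<17: swap v[2],v[3]; lo=3,mid=4 → [4, 7, 16, 17, 15, 14, 12, 11, 10, 9, 20, 21]
v[mid]=15<17: swap v[3],v[4]; lo=4,mid=5 → [4, 7, 16, 15, 17, 14, 12, 11, 10, 9, 20, 21]
v[mid]=14<17: swap v[4],v[5]; lo=5,mid=6 → [4, 7, 16, 15, 14, 17, 12, 11, 10, 9, 20, 21]
v[mid]=12<17: swap v[5],v[6]; lo=6,mid=7 → [4, 7, 16, 15, 14, 12, 17, 11, 10, 9, 20, 21]
v[mid]=11<17: swap v[6],v[7]; lo=7,mid=8 → [4, 7, 16, 15, 14, 12, 11, 17, 10, 9, 20, 21]
v[mid]=10<17: swap v[7],v[8]; lo=8,mid=9 → [4, 7, 16, 15, 14, 12, 11, 10, 17, 9, 20, 21]
v[mid]=9<17: swap v[8],v[9]; lo=9,mid=10 → [4, 7, 16, 15, 14, 12, 11, 10, 9, 17, 20, 21]
end: lo=9, hi=9; v = [4, 7, 16, 15, 14, 12, 11, 10, 9, 17, 20, 21]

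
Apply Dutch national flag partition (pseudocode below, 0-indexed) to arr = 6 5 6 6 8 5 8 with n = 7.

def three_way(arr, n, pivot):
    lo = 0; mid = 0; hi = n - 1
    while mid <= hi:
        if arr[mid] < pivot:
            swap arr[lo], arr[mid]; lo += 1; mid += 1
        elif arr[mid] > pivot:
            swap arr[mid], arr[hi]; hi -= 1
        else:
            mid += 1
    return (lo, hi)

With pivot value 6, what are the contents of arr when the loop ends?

5 5 6 6 6 8 8

lo=0 mid=0 hi=6
6=6: mid=1
5<6: swap(0,1), lo=1 mid=2 ⇒ 5 6 6 6 8 5 8
6=6: mid=3
6=6: mid=4
8>6: swap(4,6), hi=5 ⇒ 5 6 6 6 8 5 8
8>6: swap(4,5), hi=4 ⇒ 5 6 6 6 5 8 8
5<6: swap(1,4), lo=2 mid=5 ⇒ 5 5 6 6 6 8 8
done. lo=2 hi=4; arr=5 5 6 6 6 8 8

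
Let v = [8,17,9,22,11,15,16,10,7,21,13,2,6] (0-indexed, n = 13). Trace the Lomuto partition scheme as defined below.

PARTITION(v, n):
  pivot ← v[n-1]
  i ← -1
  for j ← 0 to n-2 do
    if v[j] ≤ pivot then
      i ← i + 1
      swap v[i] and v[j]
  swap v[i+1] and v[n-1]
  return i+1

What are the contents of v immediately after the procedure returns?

[2,6,9,22,11,15,16,10,7,21,13,8,17]

pivot=6, i=-1
j=0: 8>6, skip
j=1: 17>6, skip
j=2: 9>6, skip
j=3: 22>6, skip
j=4: 11>6, skip
j=5: 15>6, skip
j=6: 16>6, skip
j=7: 10>6, skip
j=8: 7>6, skip
j=9: 21>6, skip
j=10: 13>6, skip
j=11: 2≤6, i=0, swap(0,11) ⇒ [2,17,9,22,11,15,16,10,7,21,13,8,6]
swap(1,12) ⇒ [2,6,9,22,11,15,16,10,7,21,13,8,17]; return 1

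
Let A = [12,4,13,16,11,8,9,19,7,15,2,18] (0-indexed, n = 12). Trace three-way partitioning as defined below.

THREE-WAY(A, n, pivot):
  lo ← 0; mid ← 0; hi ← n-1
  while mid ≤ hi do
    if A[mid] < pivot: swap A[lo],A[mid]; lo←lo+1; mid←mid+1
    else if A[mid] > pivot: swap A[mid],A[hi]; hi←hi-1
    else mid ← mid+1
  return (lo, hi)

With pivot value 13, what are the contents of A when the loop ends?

[12,4,2,11,8,9,7,13,15,19,18,16]

pivot = 13; lo=0, mid=0, hi=11
A[mid]=12<13: swap A[0],A[0]; lo=1,mid=1 → [12,4,13,16,11,8,9,19,7,15,2,18]
A[mid]=4<13: swap A[1],A[1]; lo=2,mid=2 → [12,4,13,16,11,8,9,19,7,15,2,18]
A[mid]=13=13: mid=3
A[mid]=16>13: swap A[3],A[11]; hi=10 → [12,4,13,18,11,8,9,19,7,15,2,16]
A[mid]=18>13: swap A[3],A[10]; hi=9 → [12,4,13,2,11,8,9,19,7,15,18,16]
A[mid]=2<13: swap A[2],A[3]; lo=3,mid=4 → [12,4,2,13,11,8,9,19,7,15,18,16]
A[mid]=11<13: swap A[3],A[4]; lo=4,mid=5 → [12,4,2,11,13,8,9,19,7,15,18,16]
A[mid]=8<13: swap A[4],A[5]; lo=5,mid=6 → [12,4,2,11,8,13,9,19,7,15,18,16]
A[mid]=9<13: swap A[5],A[6]; lo=6,mid=7 → [12,4,2,11,8,9,13,19,7,15,18,16]
A[mid]=19>13: swap A[7],A[9]; hi=8 → [12,4,2,11,8,9,13,15,7,19,18,16]
A[mid]=15>13: swap A[7],A[8]; hi=7 → [12,4,2,11,8,9,13,7,15,19,18,16]
A[mid]=7<13: swap A[6],A[7]; lo=7,mid=8 → [12,4,2,11,8,9,7,13,15,19,18,16]
end: lo=7, hi=7; A = [12,4,2,11,8,9,7,13,15,19,18,16]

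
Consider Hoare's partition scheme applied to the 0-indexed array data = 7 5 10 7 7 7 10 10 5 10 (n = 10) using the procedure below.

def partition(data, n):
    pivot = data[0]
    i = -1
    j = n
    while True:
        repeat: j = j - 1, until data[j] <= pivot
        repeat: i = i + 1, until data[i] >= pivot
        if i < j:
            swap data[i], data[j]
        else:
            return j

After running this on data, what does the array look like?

pivot=7
j stops at 8 (5), i stops at 0 (7); swap ⇒ 5 5 10 7 7 7 10 10 7 10
j stops at 5 (7), i stops at 2 (10); swap ⇒ 5 5 7 7 7 10 10 10 7 10
j stops at 4 (7), i stops at 3 (7); swap ⇒ 5 5 7 7 7 10 10 10 7 10
j stops at 3, i stops at 4; i≥j ⇒ return 3. data=5 5 7 7 7 10 10 10 7 10

5 5 7 7 7 10 10 10 7 10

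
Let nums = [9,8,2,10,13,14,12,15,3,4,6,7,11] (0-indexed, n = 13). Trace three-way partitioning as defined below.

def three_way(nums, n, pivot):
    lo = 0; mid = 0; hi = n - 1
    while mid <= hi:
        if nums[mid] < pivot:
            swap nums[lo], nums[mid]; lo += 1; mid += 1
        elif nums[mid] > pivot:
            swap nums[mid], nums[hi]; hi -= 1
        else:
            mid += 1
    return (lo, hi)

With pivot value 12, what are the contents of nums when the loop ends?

[9,8,2,10,11,7,6,3,4,12,15,14,13]

pivot = 12; lo=0, mid=0, hi=12
nums[mid]=9<12: swap nums[0],nums[0]; lo=1,mid=1 → [9,8,2,10,13,14,12,15,3,4,6,7,11]
nums[mid]=8<12: swap nums[1],nums[1]; lo=2,mid=2 → [9,8,2,10,13,14,12,15,3,4,6,7,11]
nums[mid]=2<12: swap nums[2],nums[2]; lo=3,mid=3 → [9,8,2,10,13,14,12,15,3,4,6,7,11]
nums[mid]=10<12: swap nums[3],nums[3]; lo=4,mid=4 → [9,8,2,10,13,14,12,15,3,4,6,7,11]
nums[mid]=13>12: swap nums[4],nums[12]; hi=11 → [9,8,2,10,11,14,12,15,3,4,6,7,13]
nums[mid]=11<12: swap nums[4],nums[4]; lo=5,mid=5 → [9,8,2,10,11,14,12,15,3,4,6,7,13]
nums[mid]=14>12: swap nums[5],nums[11]; hi=10 → [9,8,2,10,11,7,12,15,3,4,6,14,13]
nums[mid]=7<12: swap nums[5],nums[5]; lo=6,mid=6 → [9,8,2,10,11,7,12,15,3,4,6,14,13]
nums[mid]=12=12: mid=7
nums[mid]=15>12: swap nums[7],nums[10]; hi=9 → [9,8,2,10,11,7,12,6,3,4,15,14,13]
nums[mid]=6<12: swap nums[6],nums[7]; lo=7,mid=8 → [9,8,2,10,11,7,6,12,3,4,15,14,13]
nums[mid]=3<12: swap nums[7],nums[8]; lo=8,mid=9 → [9,8,2,10,11,7,6,3,12,4,15,14,13]
nums[mid]=4<12: swap nums[8],nums[9]; lo=9,mid=10 → [9,8,2,10,11,7,6,3,4,12,15,14,13]
end: lo=9, hi=9; nums = [9,8,2,10,11,7,6,3,4,12,15,14,13]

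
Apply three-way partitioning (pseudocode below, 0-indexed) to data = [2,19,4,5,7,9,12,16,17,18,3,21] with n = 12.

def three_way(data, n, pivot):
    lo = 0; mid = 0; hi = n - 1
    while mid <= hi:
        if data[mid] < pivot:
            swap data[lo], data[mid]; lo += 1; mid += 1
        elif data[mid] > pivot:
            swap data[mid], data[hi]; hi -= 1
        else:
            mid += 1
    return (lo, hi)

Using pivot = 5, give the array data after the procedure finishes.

[2,3,4,5,9,12,16,17,18,7,21,19]

lo=0 mid=0 hi=11
2<5: swap(0,0), lo=1 mid=1 ⇒ [2,19,4,5,7,9,12,16,17,18,3,21]
19>5: swap(1,11), hi=10 ⇒ [2,21,4,5,7,9,12,16,17,18,3,19]
21>5: swap(1,10), hi=9 ⇒ [2,3,4,5,7,9,12,16,17,18,21,19]
3<5: swap(1,1), lo=2 mid=2 ⇒ [2,3,4,5,7,9,12,16,17,18,21,19]
4<5: swap(2,2), lo=3 mid=3 ⇒ [2,3,4,5,7,9,12,16,17,18,21,19]
5=5: mid=4
7>5: swap(4,9), hi=8 ⇒ [2,3,4,5,18,9,12,16,17,7,21,19]
18>5: swap(4,8), hi=7 ⇒ [2,3,4,5,17,9,12,16,18,7,21,19]
17>5: swap(4,7), hi=6 ⇒ [2,3,4,5,16,9,12,17,18,7,21,19]
16>5: swap(4,6), hi=5 ⇒ [2,3,4,5,12,9,16,17,18,7,21,19]
12>5: swap(4,5), hi=4 ⇒ [2,3,4,5,9,12,16,17,18,7,21,19]
9>5: swap(4,4), hi=3 ⇒ [2,3,4,5,9,12,16,17,18,7,21,19]
done. lo=3 hi=3; data=[2,3,4,5,9,12,16,17,18,7,21,19]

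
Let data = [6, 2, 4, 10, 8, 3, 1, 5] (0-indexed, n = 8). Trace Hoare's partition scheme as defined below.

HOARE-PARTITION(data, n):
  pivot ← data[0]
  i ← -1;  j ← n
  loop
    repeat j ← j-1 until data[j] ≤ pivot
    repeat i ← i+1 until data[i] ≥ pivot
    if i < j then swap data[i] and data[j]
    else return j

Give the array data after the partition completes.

pivot = data[0] = 6; i = -1, j = 8
j→7 (data[7]=5≤6), i→0 (data[0]=6≥6); i<j, swap → [5, 2, 4, 10, 8, 3, 1, 6]
j→6 (data[6]=1≤6), i→3 (data[3]=10≥6); i<j, swap → [5, 2, 4, 1, 8, 3, 10, 6]
j→5 (data[5]=3≤6), i→4 (data[4]=8≥6); i<j, swap → [5, 2, 4, 1, 3, 8, 10, 6]
j→4, i→5; i≥j, return j=4. data = [5, 2, 4, 1, 3, 8, 10, 6]

[5, 2, 4, 1, 3, 8, 10, 6]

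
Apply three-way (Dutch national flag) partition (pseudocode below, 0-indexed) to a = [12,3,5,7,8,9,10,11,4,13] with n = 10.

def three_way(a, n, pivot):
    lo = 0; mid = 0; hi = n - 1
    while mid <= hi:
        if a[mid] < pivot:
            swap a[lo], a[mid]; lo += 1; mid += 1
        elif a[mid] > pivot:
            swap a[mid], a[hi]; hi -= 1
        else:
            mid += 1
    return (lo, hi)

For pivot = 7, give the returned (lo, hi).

(3, 3)

pivot = 7; lo=0, mid=0, hi=9
a[mid]=12>7: swap a[0],a[9]; hi=8 → [13,3,5,7,8,9,10,11,4,12]
a[mid]=13>7: swap a[0],a[8]; hi=7 → [4,3,5,7,8,9,10,11,13,12]
a[mid]=4<7: swap a[0],a[0]; lo=1,mid=1 → [4,3,5,7,8,9,10,11,13,12]
a[mid]=3<7: swap a[1],a[1]; lo=2,mid=2 → [4,3,5,7,8,9,10,11,13,12]
a[mid]=5<7: swap a[2],a[2]; lo=3,mid=3 → [4,3,5,7,8,9,10,11,13,12]
a[mid]=7=7: mid=4
a[mid]=8>7: swap a[4],a[7]; hi=6 → [4,3,5,7,11,9,10,8,13,12]
a[mid]=11>7: swap a[4],a[6]; hi=5 → [4,3,5,7,10,9,11,8,13,12]
a[mid]=10>7: swap a[4],a[5]; hi=4 → [4,3,5,7,9,10,11,8,13,12]
a[mid]=9>7: swap a[4],a[4]; hi=3 → [4,3,5,7,9,10,11,8,13,12]
end: lo=3, hi=3; a = [4,3,5,7,9,10,11,8,13,12]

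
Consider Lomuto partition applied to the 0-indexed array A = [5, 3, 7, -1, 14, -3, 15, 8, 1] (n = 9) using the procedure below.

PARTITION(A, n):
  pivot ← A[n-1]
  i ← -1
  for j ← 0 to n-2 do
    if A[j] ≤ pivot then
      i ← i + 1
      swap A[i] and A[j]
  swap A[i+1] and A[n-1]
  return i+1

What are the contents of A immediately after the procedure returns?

[-1, -3, 1, 5, 14, 3, 15, 8, 7]

pivot=1, i=-1
j=0: 5>1, skip
j=1: 3>1, skip
j=2: 7>1, skip
j=3: -1≤1, i=0, swap(0,3) ⇒ [-1, 3, 7, 5, 14, -3, 15, 8, 1]
j=4: 14>1, skip
j=5: -3≤1, i=1, swap(1,5) ⇒ [-1, -3, 7, 5, 14, 3, 15, 8, 1]
j=6: 15>1, skip
j=7: 8>1, skip
swap(2,8) ⇒ [-1, -3, 1, 5, 14, 3, 15, 8, 7]; return 2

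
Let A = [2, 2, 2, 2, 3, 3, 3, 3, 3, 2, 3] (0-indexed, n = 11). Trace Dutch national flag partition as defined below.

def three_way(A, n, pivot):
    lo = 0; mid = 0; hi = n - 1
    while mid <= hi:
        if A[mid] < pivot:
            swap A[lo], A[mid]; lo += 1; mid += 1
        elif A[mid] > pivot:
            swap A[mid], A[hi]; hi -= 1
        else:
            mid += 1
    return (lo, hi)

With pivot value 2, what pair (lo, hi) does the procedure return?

pivot = 2; lo=0, mid=0, hi=10
A[mid]=2=2: mid=1
A[mid]=2=2: mid=2
A[mid]=2=2: mid=3
A[mid]=2=2: mid=4
A[mid]=3>2: swap A[4],A[10]; hi=9 → [2, 2, 2, 2, 3, 3, 3, 3, 3, 2, 3]
A[mid]=3>2: swap A[4],A[9]; hi=8 → [2, 2, 2, 2, 2, 3, 3, 3, 3, 3, 3]
A[mid]=2=2: mid=5
A[mid]=3>2: swap A[5],A[8]; hi=7 → [2, 2, 2, 2, 2, 3, 3, 3, 3, 3, 3]
A[mid]=3>2: swap A[5],A[7]; hi=6 → [2, 2, 2, 2, 2, 3, 3, 3, 3, 3, 3]
A[mid]=3>2: swap A[5],A[6]; hi=5 → [2, 2, 2, 2, 2, 3, 3, 3, 3, 3, 3]
A[mid]=3>2: swap A[5],A[5]; hi=4 → [2, 2, 2, 2, 2, 3, 3, 3, 3, 3, 3]
end: lo=0, hi=4; A = [2, 2, 2, 2, 2, 3, 3, 3, 3, 3, 3]

(0, 4)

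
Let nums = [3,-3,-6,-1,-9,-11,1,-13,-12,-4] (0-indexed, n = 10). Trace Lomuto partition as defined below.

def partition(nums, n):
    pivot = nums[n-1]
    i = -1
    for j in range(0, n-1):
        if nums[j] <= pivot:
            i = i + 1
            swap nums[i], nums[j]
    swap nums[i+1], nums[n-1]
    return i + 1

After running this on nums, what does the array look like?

[-6,-9,-11,-13,-12,-4,1,-1,-3,3]

pivot = nums[9] = -4; i = -1
j=0: nums[0]=3 > -4 → no swap
j=1: nums[1]=-3 > -4 → no swap
j=2: nums[2]=-6 ≤ -4 → i=0, swap nums[0],nums[2] → [-6,-3,3,-1,-9,-11,1,-13,-12,-4]
j=3: nums[3]=-1 > -4 → no swap
j=4: nums[4]=-9 ≤ -4 → i=1, swap nums[1],nums[4] → [-6,-9,3,-1,-3,-11,1,-13,-12,-4]
j=5: nums[5]=-11 ≤ -4 → i=2, swap nums[2],nums[5] → [-6,-9,-11,-1,-3,3,1,-13,-12,-4]
j=6: nums[6]=1 > -4 → no swap
j=7: nums[7]=-13 ≤ -4 → i=3, swap nums[3],nums[7] → [-6,-9,-11,-13,-3,3,1,-1,-12,-4]
j=8: nums[8]=-12 ≤ -4 → i=4, swap nums[4],nums[8] → [-6,-9,-11,-13,-12,3,1,-1,-3,-4]
final swap nums[5],nums[9] → [-6,-9,-11,-13,-12,-4,1,-1,-3,3]; return 5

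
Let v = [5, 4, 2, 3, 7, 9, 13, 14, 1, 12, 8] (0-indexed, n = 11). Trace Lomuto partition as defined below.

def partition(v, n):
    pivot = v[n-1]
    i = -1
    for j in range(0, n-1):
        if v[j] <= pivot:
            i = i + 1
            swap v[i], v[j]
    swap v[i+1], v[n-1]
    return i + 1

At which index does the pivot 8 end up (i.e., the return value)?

6

pivot = v[10] = 8; i = -1
j=0: v[0]=5 ≤ 8 → i=0, swap v[0],v[0] (no change) → [5, 4, 2, 3, 7, 9, 13, 14, 1, 12, 8]
j=1: v[1]=4 ≤ 8 → i=1, swap v[1],v[1] (no change) → [5, 4, 2, 3, 7, 9, 13, 14, 1, 12, 8]
j=2: v[2]=2 ≤ 8 → i=2, swap v[2],v[2] (no change) → [5, 4, 2, 3, 7, 9, 13, 14, 1, 12, 8]
j=3: v[3]=3 ≤ 8 → i=3, swap v[3],v[3] (no change) → [5, 4, 2, 3, 7, 9, 13, 14, 1, 12, 8]
j=4: v[4]=7 ≤ 8 → i=4, swap v[4],v[4] (no change) → [5, 4, 2, 3, 7, 9, 13, 14, 1, 12, 8]
j=5: v[5]=9 > 8 → no swap
j=6: v[6]=13 > 8 → no swap
j=7: v[7]=14 > 8 → no swap
j=8: v[8]=1 ≤ 8 → i=5, swap v[5],v[8] → [5, 4, 2, 3, 7, 1, 13, 14, 9, 12, 8]
j=9: v[9]=12 > 8 → no swap
final swap v[6],v[10] → [5, 4, 2, 3, 7, 1, 8, 14, 9, 12, 13]; return 6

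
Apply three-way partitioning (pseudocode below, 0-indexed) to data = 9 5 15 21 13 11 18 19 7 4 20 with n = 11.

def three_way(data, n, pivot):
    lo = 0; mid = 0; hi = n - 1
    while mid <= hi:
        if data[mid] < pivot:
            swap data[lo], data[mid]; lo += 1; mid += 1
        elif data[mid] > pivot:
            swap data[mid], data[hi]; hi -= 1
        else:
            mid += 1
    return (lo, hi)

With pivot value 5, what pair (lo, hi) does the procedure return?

(1, 1)

lo=0 mid=0 hi=10
9>5: swap(0,10), hi=9 ⇒ 20 5 15 21 13 11 18 19 7 4 9
20>5: swap(0,9), hi=8 ⇒ 4 5 15 21 13 11 18 19 7 20 9
4<5: swap(0,0), lo=1 mid=1 ⇒ 4 5 15 21 13 11 18 19 7 20 9
5=5: mid=2
15>5: swap(2,8), hi=7 ⇒ 4 5 7 21 13 11 18 19 15 20 9
7>5: swap(2,7), hi=6 ⇒ 4 5 19 21 13 11 18 7 15 20 9
19>5: swap(2,6), hi=5 ⇒ 4 5 18 21 13 11 19 7 15 20 9
18>5: swap(2,5), hi=4 ⇒ 4 5 11 21 13 18 19 7 15 20 9
11>5: swap(2,4), hi=3 ⇒ 4 5 13 21 11 18 19 7 15 20 9
13>5: swap(2,3), hi=2 ⇒ 4 5 21 13 11 18 19 7 15 20 9
21>5: swap(2,2), hi=1 ⇒ 4 5 21 13 11 18 19 7 15 20 9
done. lo=1 hi=1; data=4 5 21 13 11 18 19 7 15 20 9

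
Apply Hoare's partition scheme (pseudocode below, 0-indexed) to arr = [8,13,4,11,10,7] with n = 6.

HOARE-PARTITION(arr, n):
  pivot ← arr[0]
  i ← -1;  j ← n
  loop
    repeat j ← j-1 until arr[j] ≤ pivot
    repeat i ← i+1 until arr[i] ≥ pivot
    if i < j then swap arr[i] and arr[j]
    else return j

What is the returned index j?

pivot = arr[0] = 8; i = -1, j = 6
j→5 (arr[5]=7≤8), i→0 (arr[0]=8≥8); i<j, swap → [7,13,4,11,10,8]
j→2 (arr[2]=4≤8), i→1 (arr[1]=13≥8); i<j, swap → [7,4,13,11,10,8]
j→1, i→2; i≥j, return j=1. arr = [7,4,13,11,10,8]

1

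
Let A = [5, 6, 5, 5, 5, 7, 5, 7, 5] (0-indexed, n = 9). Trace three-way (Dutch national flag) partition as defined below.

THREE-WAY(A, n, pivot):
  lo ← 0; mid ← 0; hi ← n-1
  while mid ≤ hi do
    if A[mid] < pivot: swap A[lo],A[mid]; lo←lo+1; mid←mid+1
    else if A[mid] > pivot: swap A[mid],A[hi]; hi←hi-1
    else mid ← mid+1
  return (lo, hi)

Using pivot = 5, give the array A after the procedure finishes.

pivot = 5; lo=0, mid=0, hi=8
A[mid]=5=5: mid=1
A[mid]=6>5: swap A[1],A[8]; hi=7 → [5, 5, 5, 5, 5, 7, 5, 7, 6]
A[mid]=5=5: mid=2
A[mid]=5=5: mid=3
A[mid]=5=5: mid=4
A[mid]=5=5: mid=5
A[mid]=7>5: swap A[5],A[7]; hi=6 → [5, 5, 5, 5, 5, 7, 5, 7, 6]
A[mid]=7>5: swap A[5],A[6]; hi=5 → [5, 5, 5, 5, 5, 5, 7, 7, 6]
A[mid]=5=5: mid=6
end: lo=0, hi=5; A = [5, 5, 5, 5, 5, 5, 7, 7, 6]

[5, 5, 5, 5, 5, 5, 7, 7, 6]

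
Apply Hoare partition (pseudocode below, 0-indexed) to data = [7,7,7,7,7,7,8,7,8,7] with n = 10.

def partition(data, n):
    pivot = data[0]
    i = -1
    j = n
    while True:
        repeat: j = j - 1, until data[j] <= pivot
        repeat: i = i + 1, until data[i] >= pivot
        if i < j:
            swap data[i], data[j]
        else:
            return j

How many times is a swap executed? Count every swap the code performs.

4

pivot = data[0] = 7; i = -1, j = 10
j→9 (data[9]=7≤7), i→0 (data[0]=7≥7); i<j, swap → [7,7,7,7,7,7,8,7,8,7]
j→7 (data[7]=7≤7), i→1 (data[1]=7≥7); i<j, swap → [7,7,7,7,7,7,8,7,8,7]
j→5 (data[5]=7≤7), i→2 (data[2]=7≥7); i<j, swap → [7,7,7,7,7,7,8,7,8,7]
j→4 (data[4]=7≤7), i→3 (data[3]=7≥7); i<j, swap → [7,7,7,7,7,7,8,7,8,7]
j→3, i→4; i≥j, return j=3. data = [7,7,7,7,7,7,8,7,8,7]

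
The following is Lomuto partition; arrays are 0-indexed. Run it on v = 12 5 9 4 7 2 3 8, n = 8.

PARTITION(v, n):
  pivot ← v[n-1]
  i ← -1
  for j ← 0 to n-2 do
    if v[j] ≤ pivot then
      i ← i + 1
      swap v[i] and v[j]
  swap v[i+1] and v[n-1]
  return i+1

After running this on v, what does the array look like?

5 4 7 2 3 8 9 12

pivot = v[7] = 8; i = -1
j=0: v[0]=12 > 8 → no swap
j=1: v[1]=5 ≤ 8 → i=0, swap v[0],v[1] → 5 12 9 4 7 2 3 8
j=2: v[2]=9 > 8 → no swap
j=3: v[3]=4 ≤ 8 → i=1, swap v[1],v[3] → 5 4 9 12 7 2 3 8
j=4: v[4]=7 ≤ 8 → i=2, swap v[2],v[4] → 5 4 7 12 9 2 3 8
j=5: v[5]=2 ≤ 8 → i=3, swap v[3],v[5] → 5 4 7 2 9 12 3 8
j=6: v[6]=3 ≤ 8 → i=4, swap v[4],v[6] → 5 4 7 2 3 12 9 8
final swap v[5],v[7] → 5 4 7 2 3 8 9 12; return 5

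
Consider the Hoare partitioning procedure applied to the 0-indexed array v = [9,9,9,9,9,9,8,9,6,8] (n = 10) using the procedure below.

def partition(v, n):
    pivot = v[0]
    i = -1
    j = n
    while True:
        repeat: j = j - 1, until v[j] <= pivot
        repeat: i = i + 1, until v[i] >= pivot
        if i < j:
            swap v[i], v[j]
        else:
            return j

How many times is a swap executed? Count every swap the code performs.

pivot = v[0] = 9; i = -1, j = 10
j→9 (v[9]=8≤9), i→0 (v[0]=9≥9); i<j, swap → [8,9,9,9,9,9,8,9,6,9]
j→8 (v[8]=6≤9), i→1 (v[1]=9≥9); i<j, swap → [8,6,9,9,9,9,8,9,9,9]
j→7 (v[7]=9≤9), i→2 (v[2]=9≥9); i<j, swap → [8,6,9,9,9,9,8,9,9,9]
j→6 (v[6]=8≤9), i→3 (v[3]=9≥9); i<j, swap → [8,6,9,8,9,9,9,9,9,9]
j→5 (v[5]=9≤9), i→4 (v[4]=9≥9); i<j, swap → [8,6,9,8,9,9,9,9,9,9]
j→4, i→5; i≥j, return j=4. v = [8,6,9,8,9,9,9,9,9,9]

5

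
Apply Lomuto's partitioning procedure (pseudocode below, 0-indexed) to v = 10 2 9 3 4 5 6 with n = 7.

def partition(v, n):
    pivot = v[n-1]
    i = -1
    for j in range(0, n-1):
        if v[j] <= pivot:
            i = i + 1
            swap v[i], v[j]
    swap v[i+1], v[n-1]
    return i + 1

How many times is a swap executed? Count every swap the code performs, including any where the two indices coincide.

5

pivot = v[6] = 6; i = -1
j=0: v[0]=10 > 6 → no swap
j=1: v[1]=2 ≤ 6 → i=0, swap v[0],v[1] → 2 10 9 3 4 5 6
j=2: v[2]=9 > 6 → no swap
j=3: v[3]=3 ≤ 6 → i=1, swap v[1],v[3] → 2 3 9 10 4 5 6
j=4: v[4]=4 ≤ 6 → i=2, swap v[2],v[4] → 2 3 4 10 9 5 6
j=5: v[5]=5 ≤ 6 → i=3, swap v[3],v[5] → 2 3 4 5 9 10 6
final swap v[4],v[6] → 2 3 4 5 6 10 9; return 4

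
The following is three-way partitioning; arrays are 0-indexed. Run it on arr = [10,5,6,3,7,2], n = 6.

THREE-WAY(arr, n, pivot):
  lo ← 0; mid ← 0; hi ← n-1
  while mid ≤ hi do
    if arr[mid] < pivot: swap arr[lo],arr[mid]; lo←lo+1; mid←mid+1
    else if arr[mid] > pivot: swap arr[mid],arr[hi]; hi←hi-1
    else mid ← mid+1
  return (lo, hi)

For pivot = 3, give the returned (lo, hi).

(1, 1)

pivot = 3; lo=0, mid=0, hi=5
arr[mid]=10>3: swap arr[0],arr[5]; hi=4 → [2,5,6,3,7,10]
arr[mid]=2<3: swap arr[0],arr[0]; lo=1,mid=1 → [2,5,6,3,7,10]
arr[mid]=5>3: swap arr[1],arr[4]; hi=3 → [2,7,6,3,5,10]
arr[mid]=7>3: swap arr[1],arr[3]; hi=2 → [2,3,6,7,5,10]
arr[mid]=3=3: mid=2
arr[mid]=6>3: swap arr[2],arr[2]; hi=1 → [2,3,6,7,5,10]
end: lo=1, hi=1; arr = [2,3,6,7,5,10]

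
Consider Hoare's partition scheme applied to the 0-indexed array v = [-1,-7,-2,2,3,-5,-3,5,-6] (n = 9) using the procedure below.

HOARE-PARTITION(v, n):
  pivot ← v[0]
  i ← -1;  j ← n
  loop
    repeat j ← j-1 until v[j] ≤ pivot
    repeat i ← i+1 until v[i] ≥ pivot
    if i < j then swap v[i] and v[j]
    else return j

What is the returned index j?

pivot = v[0] = -1; i = -1, j = 9
j→8 (v[8]=-6≤-1), i→0 (v[0]=-1≥-1); i<j, swap → [-6,-7,-2,2,3,-5,-3,5,-1]
j→6 (v[6]=-3≤-1), i→3 (v[3]=2≥-1); i<j, swap → [-6,-7,-2,-3,3,-5,2,5,-1]
j→5 (v[5]=-5≤-1), i→4 (v[4]=3≥-1); i<j, swap → [-6,-7,-2,-3,-5,3,2,5,-1]
j→4, i→5; i≥j, return j=4. v = [-6,-7,-2,-3,-5,3,2,5,-1]

4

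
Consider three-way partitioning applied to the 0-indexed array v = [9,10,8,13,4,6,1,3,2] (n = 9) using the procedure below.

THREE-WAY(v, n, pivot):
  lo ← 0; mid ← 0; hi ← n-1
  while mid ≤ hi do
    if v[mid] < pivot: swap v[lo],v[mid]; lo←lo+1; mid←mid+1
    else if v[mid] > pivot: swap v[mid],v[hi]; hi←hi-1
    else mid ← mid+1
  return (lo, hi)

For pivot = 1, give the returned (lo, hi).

pivot = 1; lo=0, mid=0, hi=8
v[mid]=9>1: swap v[0],v[8]; hi=7 → [2,10,8,13,4,6,1,3,9]
v[mid]=2>1: swap v[0],v[7]; hi=6 → [3,10,8,13,4,6,1,2,9]
v[mid]=3>1: swap v[0],v[6]; hi=5 → [1,10,8,13,4,6,3,2,9]
v[mid]=1=1: mid=1
v[mid]=10>1: swap v[1],v[5]; hi=4 → [1,6,8,13,4,10,3,2,9]
v[mid]=6>1: swap v[1],v[4]; hi=3 → [1,4,8,13,6,10,3,2,9]
v[mid]=4>1: swap v[1],v[3]; hi=2 → [1,13,8,4,6,10,3,2,9]
v[mid]=13>1: swap v[1],v[2]; hi=1 → [1,8,13,4,6,10,3,2,9]
v[mid]=8>1: swap v[1],v[1]; hi=0 → [1,8,13,4,6,10,3,2,9]
end: lo=0, hi=0; v = [1,8,13,4,6,10,3,2,9]

(0, 0)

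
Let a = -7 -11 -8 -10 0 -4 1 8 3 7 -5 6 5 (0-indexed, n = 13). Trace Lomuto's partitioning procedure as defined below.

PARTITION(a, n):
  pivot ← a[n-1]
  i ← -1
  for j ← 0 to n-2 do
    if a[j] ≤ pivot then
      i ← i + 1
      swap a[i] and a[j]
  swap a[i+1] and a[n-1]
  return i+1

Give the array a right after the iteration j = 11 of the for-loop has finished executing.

-7 -11 -8 -10 0 -4 1 3 -5 7 8 6 5

pivot=5, i=-1
j=0: -7≤5, i=0, swap(0,0) ⇒ -7 -11 -8 -10 0 -4 1 8 3 7 -5 6 5
j=1: -11≤5, i=1, swap(1,1) ⇒ -7 -11 -8 -10 0 -4 1 8 3 7 -5 6 5
j=2: -8≤5, i=2, swap(2,2) ⇒ -7 -11 -8 -10 0 -4 1 8 3 7 -5 6 5
j=3: -10≤5, i=3, swap(3,3) ⇒ -7 -11 -8 -10 0 -4 1 8 3 7 -5 6 5
j=4: 0≤5, i=4, swap(4,4) ⇒ -7 -11 -8 -10 0 -4 1 8 3 7 -5 6 5
j=5: -4≤5, i=5, swap(5,5) ⇒ -7 -11 -8 -10 0 -4 1 8 3 7 -5 6 5
j=6: 1≤5, i=6, swap(6,6) ⇒ -7 -11 -8 -10 0 -4 1 8 3 7 -5 6 5
j=7: 8>5, skip
j=8: 3≤5, i=7, swap(7,8) ⇒ -7 -11 -8 -10 0 -4 1 3 8 7 -5 6 5
j=9: 7>5, skip
j=10: -5≤5, i=8, swap(8,10) ⇒ -7 -11 -8 -10 0 -4 1 3 -5 7 8 6 5
j=11: 6>5, skip
(after j=11) a = -7 -11 -8 -10 0 -4 1 3 -5 7 8 6 5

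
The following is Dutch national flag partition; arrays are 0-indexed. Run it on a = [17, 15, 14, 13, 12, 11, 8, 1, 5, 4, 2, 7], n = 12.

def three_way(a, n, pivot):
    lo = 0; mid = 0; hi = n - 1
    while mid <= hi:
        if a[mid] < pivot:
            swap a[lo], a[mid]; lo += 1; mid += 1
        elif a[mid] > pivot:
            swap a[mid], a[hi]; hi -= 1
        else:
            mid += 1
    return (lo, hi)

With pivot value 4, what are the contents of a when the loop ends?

[2, 1, 4, 12, 11, 8, 13, 5, 14, 15, 7, 17]

pivot = 4; lo=0, mid=0, hi=11
a[mid]=17>4: swap a[0],a[11]; hi=10 → [7, 15, 14, 13, 12, 11, 8, 1, 5, 4, 2, 17]
a[mid]=7>4: swap a[0],a[10]; hi=9 → [2, 15, 14, 13, 12, 11, 8, 1, 5, 4, 7, 17]
a[mid]=2<4: swap a[0],a[0]; lo=1,mid=1 → [2, 15, 14, 13, 12, 11, 8, 1, 5, 4, 7, 17]
a[mid]=15>4: swap a[1],a[9]; hi=8 → [2, 4, 14, 13, 12, 11, 8, 1, 5, 15, 7, 17]
a[mid]=4=4: mid=2
a[mid]=14>4: swap a[2],a[8]; hi=7 → [2, 4, 5, 13, 12, 11, 8, 1, 14, 15, 7, 17]
a[mid]=5>4: swap a[2],a[7]; hi=6 → [2, 4, 1, 13, 12, 11, 8, 5, 14, 15, 7, 17]
a[mid]=1<4: swap a[1],a[2]; lo=2,mid=3 → [2, 1, 4, 13, 12, 11, 8, 5, 14, 15, 7, 17]
a[mid]=13>4: swap a[3],a[6]; hi=5 → [2, 1, 4, 8, 12, 11, 13, 5, 14, 15, 7, 17]
a[mid]=8>4: swap a[3],a[5]; hi=4 → [2, 1, 4, 11, 12, 8, 13, 5, 14, 15, 7, 17]
a[mid]=11>4: swap a[3],a[4]; hi=3 → [2, 1, 4, 12, 11, 8, 13, 5, 14, 15, 7, 17]
a[mid]=12>4: swap a[3],a[3]; hi=2 → [2, 1, 4, 12, 11, 8, 13, 5, 14, 15, 7, 17]
end: lo=2, hi=2; a = [2, 1, 4, 12, 11, 8, 13, 5, 14, 15, 7, 17]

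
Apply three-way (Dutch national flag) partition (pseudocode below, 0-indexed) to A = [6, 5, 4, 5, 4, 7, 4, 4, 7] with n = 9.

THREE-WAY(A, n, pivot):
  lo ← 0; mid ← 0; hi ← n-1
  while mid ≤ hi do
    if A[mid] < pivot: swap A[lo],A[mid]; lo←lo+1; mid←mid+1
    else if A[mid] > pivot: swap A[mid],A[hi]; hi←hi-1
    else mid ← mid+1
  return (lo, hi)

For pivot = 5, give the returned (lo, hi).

lo=0 mid=0 hi=8
6>5: swap(0,8), hi=7 ⇒ [7, 5, 4, 5, 4, 7, 4, 4, 6]
7>5: swap(0,7), hi=6 ⇒ [4, 5, 4, 5, 4, 7, 4, 7, 6]
4<5: swap(0,0), lo=1 mid=1 ⇒ [4, 5, 4, 5, 4, 7, 4, 7, 6]
5=5: mid=2
4<5: swap(1,2), lo=2 mid=3 ⇒ [4, 4, 5, 5, 4, 7, 4, 7, 6]
5=5: mid=4
4<5: swap(2,4), lo=3 mid=5 ⇒ [4, 4, 4, 5, 5, 7, 4, 7, 6]
7>5: swap(5,6), hi=5 ⇒ [4, 4, 4, 5, 5, 4, 7, 7, 6]
4<5: swap(3,5), lo=4 mid=6 ⇒ [4, 4, 4, 4, 5, 5, 7, 7, 6]
done. lo=4 hi=5; A=[4, 4, 4, 4, 5, 5, 7, 7, 6]

(4, 5)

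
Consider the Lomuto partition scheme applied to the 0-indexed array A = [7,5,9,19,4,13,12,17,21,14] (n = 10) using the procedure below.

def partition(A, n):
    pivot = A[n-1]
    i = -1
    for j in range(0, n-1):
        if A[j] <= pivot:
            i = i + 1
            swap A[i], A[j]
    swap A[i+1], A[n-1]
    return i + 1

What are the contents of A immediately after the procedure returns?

[7,5,9,4,13,12,14,17,21,19]

pivot = A[9] = 14; i = -1
j=0: A[0]=7 ≤ 14 → i=0, swap A[0],A[0] (no change) → [7,5,9,19,4,13,12,17,21,14]
j=1: A[1]=5 ≤ 14 → i=1, swap A[1],A[1] (no change) → [7,5,9,19,4,13,12,17,21,14]
j=2: A[2]=9 ≤ 14 → i=2, swap A[2],A[2] (no change) → [7,5,9,19,4,13,12,17,21,14]
j=3: A[3]=19 > 14 → no swap
j=4: A[4]=4 ≤ 14 → i=3, swap A[3],A[4] → [7,5,9,4,19,13,12,17,21,14]
j=5: A[5]=13 ≤ 14 → i=4, swap A[4],A[5] → [7,5,9,4,13,19,12,17,21,14]
j=6: A[6]=12 ≤ 14 → i=5, swap A[5],A[6] → [7,5,9,4,13,12,19,17,21,14]
j=7: A[7]=17 > 14 → no swap
j=8: A[8]=21 > 14 → no swap
final swap A[6],A[9] → [7,5,9,4,13,12,14,17,21,19]; return 6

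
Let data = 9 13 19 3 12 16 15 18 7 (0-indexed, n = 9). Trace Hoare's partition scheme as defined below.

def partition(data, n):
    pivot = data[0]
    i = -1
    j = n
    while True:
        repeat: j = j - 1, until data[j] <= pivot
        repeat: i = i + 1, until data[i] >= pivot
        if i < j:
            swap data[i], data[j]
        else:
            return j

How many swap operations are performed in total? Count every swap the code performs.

pivot=9
j stops at 8 (7), i stops at 0 (9); swap ⇒ 7 13 19 3 12 16 15 18 9
j stops at 3 (3), i stops at 1 (13); swap ⇒ 7 3 19 13 12 16 15 18 9
j stops at 1, i stops at 2; i≥j ⇒ return 1. data=7 3 19 13 12 16 15 18 9

2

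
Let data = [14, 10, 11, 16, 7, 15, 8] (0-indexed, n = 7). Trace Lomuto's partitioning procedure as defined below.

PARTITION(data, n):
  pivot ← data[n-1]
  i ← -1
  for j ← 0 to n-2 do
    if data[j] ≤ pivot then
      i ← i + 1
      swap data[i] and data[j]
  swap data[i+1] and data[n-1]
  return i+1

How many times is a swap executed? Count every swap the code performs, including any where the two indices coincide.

pivot = data[6] = 8; i = -1
j=0: data[0]=14 > 8 → no swap
j=1: data[1]=10 > 8 → no swap
j=2: data[2]=11 > 8 → no swap
j=3: data[3]=16 > 8 → no swap
j=4: data[4]=7 ≤ 8 → i=0, swap data[0],data[4] → [7, 10, 11, 16, 14, 15, 8]
j=5: data[5]=15 > 8 → no swap
final swap data[1],data[6] → [7, 8, 11, 16, 14, 15, 10]; return 1

2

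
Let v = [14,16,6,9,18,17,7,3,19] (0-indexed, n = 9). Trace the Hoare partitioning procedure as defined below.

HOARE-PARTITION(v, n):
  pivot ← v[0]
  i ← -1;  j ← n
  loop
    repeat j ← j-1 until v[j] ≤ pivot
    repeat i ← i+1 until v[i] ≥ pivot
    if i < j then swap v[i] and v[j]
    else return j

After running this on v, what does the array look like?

pivot = v[0] = 14; i = -1, j = 9
j→7 (v[7]=3≤14), i→0 (v[0]=14≥14); i<j, swap → [3,16,6,9,18,17,7,14,19]
j→6 (v[6]=7≤14), i→1 (v[1]=16≥14); i<j, swap → [3,7,6,9,18,17,16,14,19]
j→3, i→4; i≥j, return j=3. v = [3,7,6,9,18,17,16,14,19]

[3,7,6,9,18,17,16,14,19]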